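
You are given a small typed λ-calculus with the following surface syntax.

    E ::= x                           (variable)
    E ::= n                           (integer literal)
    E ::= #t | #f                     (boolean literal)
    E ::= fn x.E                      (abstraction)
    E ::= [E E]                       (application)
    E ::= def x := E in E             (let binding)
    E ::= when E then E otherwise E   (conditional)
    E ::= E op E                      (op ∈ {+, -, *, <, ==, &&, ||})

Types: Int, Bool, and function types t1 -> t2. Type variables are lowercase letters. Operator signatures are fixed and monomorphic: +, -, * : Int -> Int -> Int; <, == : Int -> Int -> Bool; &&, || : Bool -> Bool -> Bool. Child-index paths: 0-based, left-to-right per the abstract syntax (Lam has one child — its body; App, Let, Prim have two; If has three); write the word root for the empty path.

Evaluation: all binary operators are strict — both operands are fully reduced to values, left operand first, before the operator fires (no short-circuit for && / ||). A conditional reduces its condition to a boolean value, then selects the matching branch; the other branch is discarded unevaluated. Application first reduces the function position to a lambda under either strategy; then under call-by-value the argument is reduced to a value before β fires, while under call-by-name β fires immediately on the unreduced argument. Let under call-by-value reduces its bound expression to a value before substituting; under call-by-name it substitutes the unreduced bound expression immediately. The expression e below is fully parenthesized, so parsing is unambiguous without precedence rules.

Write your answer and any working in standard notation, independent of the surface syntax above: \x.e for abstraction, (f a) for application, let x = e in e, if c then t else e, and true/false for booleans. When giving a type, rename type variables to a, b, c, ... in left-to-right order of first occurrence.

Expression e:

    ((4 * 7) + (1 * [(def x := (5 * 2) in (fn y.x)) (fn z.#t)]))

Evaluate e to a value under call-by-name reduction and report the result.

Working:
step 0: ((4 * 7) + (1 * ((let x = (5 * 2) in (\y.x)) (\z.true))))
step 1: [delta@0] (28 + (1 * ((let x = (5 * 2) in (\y.x)) (\z.true))))
step 2: [let@1.1.0] (28 + (1 * ((\y.(5 * 2)) (\z.true))))
step 3: [beta@1.1] (28 + (1 * (5 * 2)))
step 4: [delta@1.1] (28 + (1 * 10))
step 5: [delta@1] (28 + 10)
step 6: [delta@root] 38

Answer: 38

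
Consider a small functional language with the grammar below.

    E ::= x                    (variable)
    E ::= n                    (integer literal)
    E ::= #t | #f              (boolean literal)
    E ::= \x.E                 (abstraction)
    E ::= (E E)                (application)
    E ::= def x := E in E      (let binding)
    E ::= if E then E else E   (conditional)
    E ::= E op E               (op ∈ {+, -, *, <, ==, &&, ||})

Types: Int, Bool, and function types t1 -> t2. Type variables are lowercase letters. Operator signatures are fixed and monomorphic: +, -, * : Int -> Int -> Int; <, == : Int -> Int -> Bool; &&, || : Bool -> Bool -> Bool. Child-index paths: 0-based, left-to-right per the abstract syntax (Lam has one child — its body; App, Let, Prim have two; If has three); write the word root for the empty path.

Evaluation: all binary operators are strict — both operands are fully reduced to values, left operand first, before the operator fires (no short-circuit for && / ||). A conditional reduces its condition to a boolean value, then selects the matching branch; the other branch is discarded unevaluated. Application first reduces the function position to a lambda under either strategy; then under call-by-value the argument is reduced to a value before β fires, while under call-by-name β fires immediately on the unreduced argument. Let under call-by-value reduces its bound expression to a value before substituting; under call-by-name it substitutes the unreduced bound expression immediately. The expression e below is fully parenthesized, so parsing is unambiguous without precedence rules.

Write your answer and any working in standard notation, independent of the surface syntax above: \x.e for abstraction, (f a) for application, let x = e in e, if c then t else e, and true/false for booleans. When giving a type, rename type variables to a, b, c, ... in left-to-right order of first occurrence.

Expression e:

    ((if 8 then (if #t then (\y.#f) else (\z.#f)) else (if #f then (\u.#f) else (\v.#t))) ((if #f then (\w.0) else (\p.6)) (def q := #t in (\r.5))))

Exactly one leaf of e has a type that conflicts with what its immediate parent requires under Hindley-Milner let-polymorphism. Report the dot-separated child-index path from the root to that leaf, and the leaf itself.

Answer: 0.0 : 8

Trace:
  unify Int ~ Bool
  FAIL: mismatch Int ~ Bool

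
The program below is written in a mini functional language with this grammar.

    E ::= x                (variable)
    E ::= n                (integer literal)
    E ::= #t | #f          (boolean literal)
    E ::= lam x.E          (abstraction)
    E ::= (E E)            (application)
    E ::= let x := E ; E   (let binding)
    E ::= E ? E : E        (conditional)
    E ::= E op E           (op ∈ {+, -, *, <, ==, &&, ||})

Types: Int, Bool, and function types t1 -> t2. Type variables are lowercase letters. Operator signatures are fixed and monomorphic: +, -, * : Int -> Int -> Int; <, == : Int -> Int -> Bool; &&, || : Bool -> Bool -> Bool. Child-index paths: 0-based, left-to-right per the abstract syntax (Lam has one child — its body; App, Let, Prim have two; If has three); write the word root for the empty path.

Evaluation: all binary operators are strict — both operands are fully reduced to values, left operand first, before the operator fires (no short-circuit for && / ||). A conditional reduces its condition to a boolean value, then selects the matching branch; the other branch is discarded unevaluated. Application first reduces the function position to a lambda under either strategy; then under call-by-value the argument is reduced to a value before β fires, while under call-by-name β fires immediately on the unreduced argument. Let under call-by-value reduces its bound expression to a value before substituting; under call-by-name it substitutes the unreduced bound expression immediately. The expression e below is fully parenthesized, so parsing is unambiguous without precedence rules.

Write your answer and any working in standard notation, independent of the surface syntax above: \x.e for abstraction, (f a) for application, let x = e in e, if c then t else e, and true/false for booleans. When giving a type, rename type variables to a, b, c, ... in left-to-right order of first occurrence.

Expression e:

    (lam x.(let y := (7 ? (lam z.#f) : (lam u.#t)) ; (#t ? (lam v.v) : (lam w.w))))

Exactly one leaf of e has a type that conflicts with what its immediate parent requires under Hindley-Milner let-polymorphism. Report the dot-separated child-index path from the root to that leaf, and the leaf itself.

Derivation:
  unify Int ~ Bool
  FAIL: mismatch Int ~ Bool

Answer: 0.0.0 : 7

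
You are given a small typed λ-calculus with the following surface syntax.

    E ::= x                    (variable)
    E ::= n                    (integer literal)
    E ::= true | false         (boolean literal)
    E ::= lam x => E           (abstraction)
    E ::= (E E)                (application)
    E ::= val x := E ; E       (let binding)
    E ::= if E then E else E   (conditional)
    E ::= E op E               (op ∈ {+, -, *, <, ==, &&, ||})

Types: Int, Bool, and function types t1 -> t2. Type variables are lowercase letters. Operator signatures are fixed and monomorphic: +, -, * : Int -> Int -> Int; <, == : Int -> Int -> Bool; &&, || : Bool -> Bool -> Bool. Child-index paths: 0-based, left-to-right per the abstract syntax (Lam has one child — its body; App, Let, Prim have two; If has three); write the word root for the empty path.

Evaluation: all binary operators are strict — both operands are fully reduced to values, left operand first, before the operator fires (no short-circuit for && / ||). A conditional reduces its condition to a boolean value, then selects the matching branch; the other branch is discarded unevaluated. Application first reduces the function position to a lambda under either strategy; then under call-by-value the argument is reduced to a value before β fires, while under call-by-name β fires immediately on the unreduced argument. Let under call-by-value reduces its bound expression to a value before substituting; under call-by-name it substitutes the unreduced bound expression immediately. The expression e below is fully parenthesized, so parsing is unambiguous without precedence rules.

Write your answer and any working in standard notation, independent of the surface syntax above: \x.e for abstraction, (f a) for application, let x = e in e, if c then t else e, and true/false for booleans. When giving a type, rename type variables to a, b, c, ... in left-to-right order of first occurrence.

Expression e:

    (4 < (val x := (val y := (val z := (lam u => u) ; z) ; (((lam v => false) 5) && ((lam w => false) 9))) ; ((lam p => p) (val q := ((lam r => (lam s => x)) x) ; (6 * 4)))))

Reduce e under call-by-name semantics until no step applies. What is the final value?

Answer: true

Working:
step 0: (4 < (let x = (let y = (let z = (\u.u) in z) in (((\v.false) 5) && ((\w.false) 9))) in ((\p.p) (let q = ((\r.(\s.x)) x) in (6 * 4)))))
step 1: [let@1] (4 < ((\p.p) (let q = ((\r.(\s.(let y = (let z = (\u.u) in z) in (((\v.false) 5) && ((\w.false) 9))))) (let y = (let z = (\u.u) in z) in (((\v.false) 5) && ((\w.false) 9)))) in (6 * 4))))
step 2: [beta@1] (4 < (let q = ((\r.(\s.(let y = (let z = (\u.u) in z) in (((\v.false) 5) && ((\w.false) 9))))) (let y = (let z = (\u.u) in z) in (((\v.false) 5) && ((\w.false) 9)))) in (6 * 4)))
step 3: [let@1] (4 < (6 * 4))
step 4: [delta@1] (4 < 24)
step 5: [delta@root] true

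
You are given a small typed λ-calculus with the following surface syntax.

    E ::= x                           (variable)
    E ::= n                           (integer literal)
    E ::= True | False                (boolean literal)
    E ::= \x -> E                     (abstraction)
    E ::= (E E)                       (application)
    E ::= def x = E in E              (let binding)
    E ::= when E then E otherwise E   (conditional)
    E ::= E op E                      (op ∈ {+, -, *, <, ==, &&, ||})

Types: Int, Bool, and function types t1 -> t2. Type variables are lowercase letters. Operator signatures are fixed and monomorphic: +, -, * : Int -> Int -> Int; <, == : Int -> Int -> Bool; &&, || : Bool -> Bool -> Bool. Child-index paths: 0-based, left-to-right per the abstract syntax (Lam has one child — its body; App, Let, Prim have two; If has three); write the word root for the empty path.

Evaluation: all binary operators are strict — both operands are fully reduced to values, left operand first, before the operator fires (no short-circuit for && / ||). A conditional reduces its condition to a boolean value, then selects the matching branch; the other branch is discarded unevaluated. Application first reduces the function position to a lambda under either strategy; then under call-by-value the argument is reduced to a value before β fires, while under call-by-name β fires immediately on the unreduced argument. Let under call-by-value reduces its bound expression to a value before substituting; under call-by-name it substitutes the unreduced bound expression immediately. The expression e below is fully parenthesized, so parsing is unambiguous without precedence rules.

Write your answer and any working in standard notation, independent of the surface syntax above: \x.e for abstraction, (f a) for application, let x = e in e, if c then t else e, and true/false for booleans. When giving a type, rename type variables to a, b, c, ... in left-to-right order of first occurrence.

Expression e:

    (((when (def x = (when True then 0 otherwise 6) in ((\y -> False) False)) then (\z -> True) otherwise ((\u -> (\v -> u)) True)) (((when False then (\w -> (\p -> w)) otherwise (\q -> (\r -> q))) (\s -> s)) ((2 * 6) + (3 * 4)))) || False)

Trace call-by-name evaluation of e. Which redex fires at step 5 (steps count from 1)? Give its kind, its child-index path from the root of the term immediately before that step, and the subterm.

Working:
step 0: (((if (let x = (if true then 0 else 6) in ((\y.false) false)) then (\z.true) else ((\u.(\v.u)) true)) (((if false then (\w.(\p.w)) else (\q.(\r.q))) (\s.s)) ((2 * 6) + (3 * 4)))) || false)
step 1: [let@0.0.0] (((if ((\y.false) false) then (\z.true) else ((\u.(\v.u)) true)) (((if false then (\w.(\p.w)) else (\q.(\r.q))) (\s.s)) ((2 * 6) + (3 * 4)))) || false)
step 2: [beta@0.0.0] (((if false then (\z.true) else ((\u.(\v.u)) true)) (((if false then (\w.(\p.w)) else (\q.(\r.q))) (\s.s)) ((2 * 6) + (3 * 4)))) || false)
step 3: [if@0.0] ((((\u.(\v.u)) true) (((if false then (\w.(\p.w)) else (\q.(\r.q))) (\s.s)) ((2 * 6) + (3 * 4)))) || false)
step 4: [beta@0.0] (((\v.true) (((if false then (\w.(\p.w)) else (\q.(\r.q))) (\s.s)) ((2 * 6) + (3 * 4)))) || false)
step 5: [beta@0] (true || false)

Answer: beta at 0 : ((\v.true) (((if false then (\w.(\p.w)) else (\q.(\r.q))) (\s.s)) ((2 * 6) + (3 * 4))))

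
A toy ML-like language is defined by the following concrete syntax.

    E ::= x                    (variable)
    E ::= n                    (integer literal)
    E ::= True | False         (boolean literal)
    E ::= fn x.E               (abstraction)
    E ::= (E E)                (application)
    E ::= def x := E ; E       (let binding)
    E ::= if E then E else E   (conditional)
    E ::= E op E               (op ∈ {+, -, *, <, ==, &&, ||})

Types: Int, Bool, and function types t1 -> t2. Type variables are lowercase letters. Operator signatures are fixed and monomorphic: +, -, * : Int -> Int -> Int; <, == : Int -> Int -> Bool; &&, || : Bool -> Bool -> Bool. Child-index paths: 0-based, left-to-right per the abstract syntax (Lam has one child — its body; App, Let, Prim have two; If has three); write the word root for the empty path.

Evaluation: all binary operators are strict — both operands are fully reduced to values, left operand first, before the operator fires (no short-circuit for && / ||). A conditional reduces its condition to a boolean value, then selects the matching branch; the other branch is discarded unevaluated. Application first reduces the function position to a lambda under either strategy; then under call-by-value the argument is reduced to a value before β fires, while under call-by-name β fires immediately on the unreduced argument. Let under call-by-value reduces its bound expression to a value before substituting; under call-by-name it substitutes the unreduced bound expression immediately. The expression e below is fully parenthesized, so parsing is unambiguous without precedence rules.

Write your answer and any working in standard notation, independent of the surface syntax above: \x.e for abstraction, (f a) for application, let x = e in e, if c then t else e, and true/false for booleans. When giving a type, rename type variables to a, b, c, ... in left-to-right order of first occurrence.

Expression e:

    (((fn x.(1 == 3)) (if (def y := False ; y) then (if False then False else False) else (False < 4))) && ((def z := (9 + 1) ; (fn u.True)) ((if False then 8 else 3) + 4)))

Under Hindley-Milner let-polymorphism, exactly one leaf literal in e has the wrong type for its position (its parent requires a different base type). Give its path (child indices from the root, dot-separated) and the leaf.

Trace:
  unify Int ~ Int
  unify Int ~ Int
\x._ : a -> Bool
let y : Bool
y : Bool
  unify Bool ~ Bool
  unify Bool ~ Bool
  unify Bool ~ Bool
  unify Bool ~ Int
  FAIL: mismatch Bool ~ Int

Answer: 0.1.2.0 : false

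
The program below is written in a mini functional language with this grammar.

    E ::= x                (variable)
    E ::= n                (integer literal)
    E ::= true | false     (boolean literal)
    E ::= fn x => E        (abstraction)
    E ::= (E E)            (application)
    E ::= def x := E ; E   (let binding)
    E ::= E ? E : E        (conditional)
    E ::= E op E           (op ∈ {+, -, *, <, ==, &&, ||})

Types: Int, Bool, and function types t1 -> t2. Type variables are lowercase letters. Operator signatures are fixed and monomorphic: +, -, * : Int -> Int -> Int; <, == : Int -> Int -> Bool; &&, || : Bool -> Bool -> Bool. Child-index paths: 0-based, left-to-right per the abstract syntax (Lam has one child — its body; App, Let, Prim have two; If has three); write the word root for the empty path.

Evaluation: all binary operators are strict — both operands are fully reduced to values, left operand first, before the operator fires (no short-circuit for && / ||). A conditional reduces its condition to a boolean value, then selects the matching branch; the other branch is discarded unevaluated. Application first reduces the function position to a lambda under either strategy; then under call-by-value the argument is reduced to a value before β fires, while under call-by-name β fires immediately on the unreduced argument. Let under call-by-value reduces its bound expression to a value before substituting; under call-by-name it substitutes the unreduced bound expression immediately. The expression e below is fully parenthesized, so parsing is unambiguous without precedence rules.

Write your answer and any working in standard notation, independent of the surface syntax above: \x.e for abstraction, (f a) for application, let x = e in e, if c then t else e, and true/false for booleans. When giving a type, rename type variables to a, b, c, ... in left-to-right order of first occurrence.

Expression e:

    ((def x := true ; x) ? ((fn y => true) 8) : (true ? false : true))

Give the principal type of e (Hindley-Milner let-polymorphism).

Derivation:
let x : Bool
x : Bool
  unify Bool ~ Bool
\y._ : a -> Bool
  unify a -> Bool ~ Int -> b
  unify a ~ Int
  unify Bool ~ b
_ _ : Bool
  unify Bool ~ Bool
  unify Bool ~ Bool
  unify Bool ~ Bool

Answer: Bool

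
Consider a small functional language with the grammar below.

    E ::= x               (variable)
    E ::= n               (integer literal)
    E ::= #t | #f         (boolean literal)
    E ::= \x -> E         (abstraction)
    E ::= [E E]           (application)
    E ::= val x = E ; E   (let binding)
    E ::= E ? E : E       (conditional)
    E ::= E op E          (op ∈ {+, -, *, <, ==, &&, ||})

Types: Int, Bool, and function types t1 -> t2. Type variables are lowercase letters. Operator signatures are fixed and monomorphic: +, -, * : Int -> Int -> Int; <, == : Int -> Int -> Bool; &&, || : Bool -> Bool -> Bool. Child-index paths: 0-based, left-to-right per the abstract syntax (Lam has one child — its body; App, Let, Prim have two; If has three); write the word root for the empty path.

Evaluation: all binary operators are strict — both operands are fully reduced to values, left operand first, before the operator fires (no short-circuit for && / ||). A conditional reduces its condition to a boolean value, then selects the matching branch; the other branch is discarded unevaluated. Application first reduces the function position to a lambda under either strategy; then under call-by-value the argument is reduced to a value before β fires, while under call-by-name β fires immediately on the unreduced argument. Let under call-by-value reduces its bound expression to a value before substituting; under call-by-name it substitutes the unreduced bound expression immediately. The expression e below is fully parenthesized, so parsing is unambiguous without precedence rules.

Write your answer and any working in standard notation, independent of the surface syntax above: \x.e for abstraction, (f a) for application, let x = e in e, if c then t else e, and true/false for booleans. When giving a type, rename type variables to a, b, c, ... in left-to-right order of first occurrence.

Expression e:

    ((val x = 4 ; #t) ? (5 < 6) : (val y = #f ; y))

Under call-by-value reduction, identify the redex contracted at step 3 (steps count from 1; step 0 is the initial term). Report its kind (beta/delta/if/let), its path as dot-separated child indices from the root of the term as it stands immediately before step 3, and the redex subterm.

Trace:
step 0: (if (let x = 4 in true) then (5 < 6) else (let y = false in y))
step 1: [let@0] (if true then (5 < 6) else (let y = false in y))
step 2: [if@root] (5 < 6)
step 3: [delta@root] true

Answer: delta at root : (5 < 6)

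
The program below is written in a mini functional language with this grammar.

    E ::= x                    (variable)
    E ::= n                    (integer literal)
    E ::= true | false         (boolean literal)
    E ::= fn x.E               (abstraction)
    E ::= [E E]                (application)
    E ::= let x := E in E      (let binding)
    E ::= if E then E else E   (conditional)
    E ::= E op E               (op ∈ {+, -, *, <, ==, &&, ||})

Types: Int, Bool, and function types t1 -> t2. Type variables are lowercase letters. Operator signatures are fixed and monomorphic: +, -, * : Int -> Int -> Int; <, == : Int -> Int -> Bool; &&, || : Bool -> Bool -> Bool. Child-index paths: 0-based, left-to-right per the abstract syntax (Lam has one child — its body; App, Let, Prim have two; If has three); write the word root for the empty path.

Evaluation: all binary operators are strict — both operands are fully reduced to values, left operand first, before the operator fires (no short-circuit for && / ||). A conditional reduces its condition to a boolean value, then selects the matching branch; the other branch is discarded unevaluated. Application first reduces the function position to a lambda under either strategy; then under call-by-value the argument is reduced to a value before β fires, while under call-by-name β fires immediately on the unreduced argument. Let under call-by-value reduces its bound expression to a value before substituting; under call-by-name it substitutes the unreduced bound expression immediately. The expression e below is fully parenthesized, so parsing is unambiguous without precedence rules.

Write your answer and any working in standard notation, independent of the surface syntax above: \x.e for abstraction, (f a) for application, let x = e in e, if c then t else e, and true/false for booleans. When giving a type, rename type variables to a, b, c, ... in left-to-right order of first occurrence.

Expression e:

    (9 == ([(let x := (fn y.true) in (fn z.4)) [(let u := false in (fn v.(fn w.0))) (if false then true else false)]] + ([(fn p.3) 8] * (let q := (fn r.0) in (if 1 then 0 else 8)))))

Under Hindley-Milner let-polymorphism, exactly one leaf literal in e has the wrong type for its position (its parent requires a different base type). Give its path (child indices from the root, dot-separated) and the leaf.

Derivation:
  unify Int ~ Int
\y._ : a -> Bool
let x : forall. a -> Bool
\z._ : b -> Int
let u : Bool
\w._ : d -> Int
\v._ : c -> d -> Int
  unify Bool ~ Bool
  unify Bool ~ Bool
  unify c -> d -> Int ~ Bool -> e
  unify c ~ Bool
  unify d -> Int ~ e
_ _ : d -> Int
  unify b -> Int ~ (d -> Int) -> f
  unify b ~ d -> Int
  unify Int ~ f
_ _ : Int
  unify Int ~ Int
\p._ : g -> Int
  unify g -> Int ~ Int -> h
  unify g ~ Int
  unify Int ~ h
_ _ : Int
  unify Int ~ Int
\r._ : i -> Int
let q : forall. i -> Int
  unify Int ~ Bool
  FAIL: mismatch Int ~ Bool

Answer: 1.1.1.1.0 : 1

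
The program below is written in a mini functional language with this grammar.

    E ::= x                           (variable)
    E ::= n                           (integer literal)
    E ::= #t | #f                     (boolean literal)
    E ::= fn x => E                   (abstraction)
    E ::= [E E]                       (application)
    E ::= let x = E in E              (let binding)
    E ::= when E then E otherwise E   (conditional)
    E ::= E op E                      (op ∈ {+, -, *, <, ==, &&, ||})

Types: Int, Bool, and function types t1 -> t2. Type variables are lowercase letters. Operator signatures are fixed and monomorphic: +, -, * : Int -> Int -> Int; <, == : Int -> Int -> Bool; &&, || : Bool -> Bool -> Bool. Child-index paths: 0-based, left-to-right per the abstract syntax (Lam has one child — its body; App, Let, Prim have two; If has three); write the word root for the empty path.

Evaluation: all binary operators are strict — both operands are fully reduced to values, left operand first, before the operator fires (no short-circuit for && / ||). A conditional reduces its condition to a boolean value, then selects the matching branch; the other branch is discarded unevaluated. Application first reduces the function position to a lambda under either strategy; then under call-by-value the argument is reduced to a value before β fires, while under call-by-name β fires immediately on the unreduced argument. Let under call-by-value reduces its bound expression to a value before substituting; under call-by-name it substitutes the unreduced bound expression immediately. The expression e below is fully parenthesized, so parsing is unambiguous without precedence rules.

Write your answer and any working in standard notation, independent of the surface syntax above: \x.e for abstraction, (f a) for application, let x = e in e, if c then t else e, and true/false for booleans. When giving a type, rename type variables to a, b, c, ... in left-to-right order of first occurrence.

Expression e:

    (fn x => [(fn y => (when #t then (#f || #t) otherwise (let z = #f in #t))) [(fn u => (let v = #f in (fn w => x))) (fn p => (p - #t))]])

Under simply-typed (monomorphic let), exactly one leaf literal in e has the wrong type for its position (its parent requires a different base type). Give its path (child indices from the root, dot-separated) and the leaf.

Working:
  unify Bool ~ Bool
  unify Bool ~ Bool
  unify Bool ~ Bool
let z : Bool
  unify Bool ~ Bool
\y._ : b -> Bool
let v : Bool
x : a
\w._ : d -> a
\u._ : c -> d -> a
p : e
  unify e ~ Int
  unify Bool ~ Int
  FAIL: mismatch Bool ~ Int

Answer: 0.1.1.0.1 : true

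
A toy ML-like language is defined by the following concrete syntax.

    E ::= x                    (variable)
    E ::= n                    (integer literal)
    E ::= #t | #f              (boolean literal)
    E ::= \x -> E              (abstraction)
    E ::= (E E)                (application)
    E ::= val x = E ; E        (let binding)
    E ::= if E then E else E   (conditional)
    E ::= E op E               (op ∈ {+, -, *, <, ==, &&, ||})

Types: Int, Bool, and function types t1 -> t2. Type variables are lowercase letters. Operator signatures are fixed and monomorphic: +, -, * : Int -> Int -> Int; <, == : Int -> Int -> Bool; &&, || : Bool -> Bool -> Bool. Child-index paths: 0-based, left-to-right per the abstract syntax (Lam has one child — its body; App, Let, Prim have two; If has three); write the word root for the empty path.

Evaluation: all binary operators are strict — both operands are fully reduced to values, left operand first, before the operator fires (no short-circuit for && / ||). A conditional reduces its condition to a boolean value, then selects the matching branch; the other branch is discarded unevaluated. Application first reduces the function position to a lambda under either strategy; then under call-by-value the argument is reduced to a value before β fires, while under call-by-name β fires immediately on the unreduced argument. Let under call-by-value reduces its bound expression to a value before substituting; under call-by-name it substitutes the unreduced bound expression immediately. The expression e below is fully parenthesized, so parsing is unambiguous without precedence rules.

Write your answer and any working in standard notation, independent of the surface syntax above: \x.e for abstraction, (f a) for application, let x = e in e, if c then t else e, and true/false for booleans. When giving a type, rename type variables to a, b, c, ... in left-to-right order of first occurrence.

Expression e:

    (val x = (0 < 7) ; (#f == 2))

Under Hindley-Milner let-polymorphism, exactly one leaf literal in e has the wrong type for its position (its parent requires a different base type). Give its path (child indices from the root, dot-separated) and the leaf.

Trace:
  unify Int ~ Int
  unify Int ~ Int
let x : Bool
  unify Bool ~ Int
  FAIL: mismatch Bool ~ Int

Answer: 1.0 : false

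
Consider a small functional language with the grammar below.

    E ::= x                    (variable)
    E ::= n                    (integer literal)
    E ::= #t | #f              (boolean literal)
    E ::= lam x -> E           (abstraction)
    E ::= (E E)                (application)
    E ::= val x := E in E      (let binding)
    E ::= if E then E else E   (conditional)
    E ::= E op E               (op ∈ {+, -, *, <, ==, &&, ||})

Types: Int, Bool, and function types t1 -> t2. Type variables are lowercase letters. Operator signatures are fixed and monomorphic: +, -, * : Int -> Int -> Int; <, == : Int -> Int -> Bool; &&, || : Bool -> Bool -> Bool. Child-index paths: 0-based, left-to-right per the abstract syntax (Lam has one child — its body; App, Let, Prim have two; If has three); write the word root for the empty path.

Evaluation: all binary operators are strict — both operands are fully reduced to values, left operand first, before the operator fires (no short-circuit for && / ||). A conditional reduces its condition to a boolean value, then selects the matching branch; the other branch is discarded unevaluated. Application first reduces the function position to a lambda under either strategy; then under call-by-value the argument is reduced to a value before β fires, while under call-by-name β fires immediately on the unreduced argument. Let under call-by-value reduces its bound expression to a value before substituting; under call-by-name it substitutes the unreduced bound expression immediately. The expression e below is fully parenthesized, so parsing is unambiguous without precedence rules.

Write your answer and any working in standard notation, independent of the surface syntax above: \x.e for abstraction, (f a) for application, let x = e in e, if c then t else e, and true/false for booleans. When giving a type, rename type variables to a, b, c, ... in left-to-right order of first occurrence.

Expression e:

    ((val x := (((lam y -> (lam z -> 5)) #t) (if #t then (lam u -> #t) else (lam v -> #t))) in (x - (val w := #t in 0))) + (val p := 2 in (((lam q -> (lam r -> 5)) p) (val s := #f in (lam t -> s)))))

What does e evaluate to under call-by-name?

Answer: 10

Working:
step 0: ((let x = (((\y.(\z.5)) true) (if true then (\u.true) else (\v.true))) in (x - (let w = true in 0))) + (let p = 2 in (((\q.(\r.5)) p) (let s = false in (\t.s)))))
step 1: [let@0] (((((\y.(\z.5)) true) (if true then (\u.true) else (\v.true))) - (let w = true in 0)) + (let p = 2 in (((\q.(\r.5)) p) (let s = false in (\t.s)))))
step 2: [beta@0.0.0] ((((\z.5) (if true then (\u.true) else (\v.true))) - (let w = true in 0)) + (let p = 2 in (((\q.(\r.5)) p) (let s = false in (\t.s)))))
step 3: [beta@0.0] ((5 - (let w = true in 0)) + (let p = 2 in (((\q.(\r.5)) p) (let s = false in (\t.s)))))
step 4: [let@0.1] ((5 - 0) + (let p = 2 in (((\q.(\r.5)) p) (let s = false in (\t.s)))))
step 5: [delta@0] (5 + (let p = 2 in (((\q.(\r.5)) p) (let s = false in (\t.s)))))
step 6: [let@1] (5 + (((\q.(\r.5)) 2) (let s = false in (\t.s))))
step 7: [beta@1.0] (5 + ((\r.5) (let s = false in (\t.s))))
step 8: [beta@1] (5 + 5)
step 9: [delta@root] 10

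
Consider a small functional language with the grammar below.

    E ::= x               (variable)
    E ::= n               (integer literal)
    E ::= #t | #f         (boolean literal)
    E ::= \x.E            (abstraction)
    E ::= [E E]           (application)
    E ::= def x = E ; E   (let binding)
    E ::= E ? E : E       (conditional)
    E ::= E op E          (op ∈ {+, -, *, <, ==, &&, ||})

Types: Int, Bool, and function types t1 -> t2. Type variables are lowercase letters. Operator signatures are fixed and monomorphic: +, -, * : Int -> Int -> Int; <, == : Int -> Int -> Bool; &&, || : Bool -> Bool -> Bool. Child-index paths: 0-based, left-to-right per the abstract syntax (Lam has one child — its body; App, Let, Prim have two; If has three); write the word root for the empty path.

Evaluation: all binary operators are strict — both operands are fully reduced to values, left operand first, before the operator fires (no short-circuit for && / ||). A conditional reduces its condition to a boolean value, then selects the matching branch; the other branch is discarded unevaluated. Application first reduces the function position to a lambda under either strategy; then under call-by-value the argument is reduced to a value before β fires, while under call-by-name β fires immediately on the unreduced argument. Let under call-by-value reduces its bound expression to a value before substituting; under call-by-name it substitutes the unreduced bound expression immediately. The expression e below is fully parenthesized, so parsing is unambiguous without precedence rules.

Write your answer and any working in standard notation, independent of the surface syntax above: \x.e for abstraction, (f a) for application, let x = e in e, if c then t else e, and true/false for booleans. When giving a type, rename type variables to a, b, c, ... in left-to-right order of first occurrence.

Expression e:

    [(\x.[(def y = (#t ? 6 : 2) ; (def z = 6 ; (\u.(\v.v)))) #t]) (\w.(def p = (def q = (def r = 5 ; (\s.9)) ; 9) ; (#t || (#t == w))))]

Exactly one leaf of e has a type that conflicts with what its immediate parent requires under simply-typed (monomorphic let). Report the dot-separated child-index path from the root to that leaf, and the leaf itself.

Answer: 1.0.1.1.0 : true

Working:
  unify Bool ~ Bool
  unify Int ~ Int
let y : Int
let z : Int
v : c
\v._ : c -> c
\u._ : b -> c -> c
  unify b -> c -> c ~ Bool -> d
  unify b ~ Bool
  unify c -> c ~ d
_ _ : c -> c
\x._ : a -> c -> c
let r : Int
\s._ : f -> Int
let q : f -> Int
let p : Int
  unify Bool ~ Bool
  unify Bool ~ Int
  FAIL: mismatch Bool ~ Int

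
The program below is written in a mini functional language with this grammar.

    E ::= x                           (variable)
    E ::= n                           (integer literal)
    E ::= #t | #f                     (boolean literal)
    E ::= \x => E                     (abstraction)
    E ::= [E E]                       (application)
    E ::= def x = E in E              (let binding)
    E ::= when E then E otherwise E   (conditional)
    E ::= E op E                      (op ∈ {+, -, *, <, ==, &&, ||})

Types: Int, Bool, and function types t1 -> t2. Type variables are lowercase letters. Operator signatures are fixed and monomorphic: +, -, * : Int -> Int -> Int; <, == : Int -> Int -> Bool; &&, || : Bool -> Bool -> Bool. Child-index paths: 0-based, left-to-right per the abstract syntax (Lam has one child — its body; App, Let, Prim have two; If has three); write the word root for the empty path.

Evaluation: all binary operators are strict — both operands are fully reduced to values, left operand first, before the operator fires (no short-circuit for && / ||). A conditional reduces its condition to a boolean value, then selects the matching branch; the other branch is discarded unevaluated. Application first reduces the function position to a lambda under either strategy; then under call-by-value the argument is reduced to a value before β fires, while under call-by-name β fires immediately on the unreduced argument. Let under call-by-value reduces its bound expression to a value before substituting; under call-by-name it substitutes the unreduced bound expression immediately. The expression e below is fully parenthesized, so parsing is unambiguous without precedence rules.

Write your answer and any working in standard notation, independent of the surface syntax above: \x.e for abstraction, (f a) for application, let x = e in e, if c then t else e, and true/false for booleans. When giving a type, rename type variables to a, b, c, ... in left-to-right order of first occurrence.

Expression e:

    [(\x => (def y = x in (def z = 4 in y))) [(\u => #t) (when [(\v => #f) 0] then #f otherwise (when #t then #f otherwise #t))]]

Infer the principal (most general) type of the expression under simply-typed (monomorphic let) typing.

Answer: Bool

Trace:
x : a
let y : a
let z : Int
y : a
\x._ : a -> a
\u._ : b -> Bool
\v._ : c -> Bool
  unify c -> Bool ~ Int -> d
  unify c ~ Int
  unify Bool ~ d
_ _ : Bool
  unify Bool ~ Bool
  unify Bool ~ Bool
  unify Bool ~ Bool
  unify Bool ~ Bool
  unify b -> Bool ~ Bool -> e
  unify b ~ Bool
  unify Bool ~ e
_ _ : Bool
  unify a -> a ~ Bool -> f
  unify a ~ Bool
  unify Bool ~ f
_ _ : Bool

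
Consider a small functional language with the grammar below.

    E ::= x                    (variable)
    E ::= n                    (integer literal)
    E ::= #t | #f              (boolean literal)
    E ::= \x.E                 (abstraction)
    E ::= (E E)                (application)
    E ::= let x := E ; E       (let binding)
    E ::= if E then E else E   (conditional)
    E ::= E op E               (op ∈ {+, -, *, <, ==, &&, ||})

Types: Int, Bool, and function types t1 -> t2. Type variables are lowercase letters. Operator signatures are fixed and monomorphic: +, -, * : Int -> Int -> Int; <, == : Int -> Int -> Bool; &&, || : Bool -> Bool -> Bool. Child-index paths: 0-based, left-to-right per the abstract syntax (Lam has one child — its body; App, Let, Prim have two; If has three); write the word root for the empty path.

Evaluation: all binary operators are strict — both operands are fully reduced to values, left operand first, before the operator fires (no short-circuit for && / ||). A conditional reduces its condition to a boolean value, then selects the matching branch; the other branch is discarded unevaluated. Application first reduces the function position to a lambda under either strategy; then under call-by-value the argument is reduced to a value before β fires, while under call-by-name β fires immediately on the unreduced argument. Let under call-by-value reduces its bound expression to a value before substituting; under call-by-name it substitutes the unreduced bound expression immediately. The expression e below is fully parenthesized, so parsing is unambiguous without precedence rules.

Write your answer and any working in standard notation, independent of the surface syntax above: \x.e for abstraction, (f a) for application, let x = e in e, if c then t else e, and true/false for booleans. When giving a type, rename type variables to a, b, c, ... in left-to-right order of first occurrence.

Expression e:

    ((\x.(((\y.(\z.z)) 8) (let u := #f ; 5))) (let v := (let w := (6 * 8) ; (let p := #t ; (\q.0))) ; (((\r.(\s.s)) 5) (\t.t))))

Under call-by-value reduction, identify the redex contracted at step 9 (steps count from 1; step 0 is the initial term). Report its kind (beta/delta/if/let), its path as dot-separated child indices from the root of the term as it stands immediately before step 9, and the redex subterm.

Trace:
step 0: ((\x.(((\y.(\z.z)) 8) (let u = false in 5))) (let v = (let w = (6 * 8) in (let p = true in (\q.0))) in (((\r.(\s.s)) 5) (\t.t))))
step 1: [delta@1.0.0] ((\x.(((\y.(\z.z)) 8) (let u = false in 5))) (let v = (let w = 48 in (let p = true in (\q.0))) in (((\r.(\s.s)) 5) (\t.t))))
step 2: [let@1.0] ((\x.(((\y.(\z.z)) 8) (let u = false in 5))) (let v = (let p = true in (\q.0)) in (((\r.(\s.s)) 5) (\t.t))))
step 3: [let@1.0] ((\x.(((\y.(\z.z)) 8) (let u = false in 5))) (let v = (\q.0) in (((\r.(\s.s)) 5) (\t.t))))
step 4: [let@1] ((\x.(((\y.(\z.z)) 8) (let u = false in 5))) (((\r.(\s.s)) 5) (\t.t)))
step 5: [beta@1.0] ((\x.(((\y.(\z.z)) 8) (let u = false in 5))) ((\s.s) (\t.t)))
step 6: [beta@1] ((\x.(((\y.(\z.z)) 8) (let u = false in 5))) (\t.t))
step 7: [beta@root] (((\y.(\z.z)) 8) (let u = false in 5))
step 8: [beta@0] ((\z.z) (let u = false in 5))
step 9: [let@1] ((\z.z) 5)

Answer: let at 1 : (let u = false in 5)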